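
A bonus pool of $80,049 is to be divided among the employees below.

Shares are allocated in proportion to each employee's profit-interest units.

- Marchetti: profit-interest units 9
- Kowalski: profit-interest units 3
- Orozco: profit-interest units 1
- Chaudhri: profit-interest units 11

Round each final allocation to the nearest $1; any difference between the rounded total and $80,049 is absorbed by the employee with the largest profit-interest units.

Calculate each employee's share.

Total profit-interest units = 9 + 3 + 1 + 11 = 24.
Pro-rata amounts: Marchetti 30,018.38; Kowalski 10,006.12; Orozco 3,335.38; Chaudhri 36,689.12.
At nearest $1: Marchetti $30,018; Kowalski $10,006; Orozco $3,335; Chaudhri $36,689. Sum = $80,048.
Difference $80,049 − $80,048 = +$1 applied to largest profit-interest units (Chaudhri): Chaudhri becomes $36,690.

Marchetti: $30,018; Kowalski: $10,006; Orozco: $3,335; Chaudhri: $36,690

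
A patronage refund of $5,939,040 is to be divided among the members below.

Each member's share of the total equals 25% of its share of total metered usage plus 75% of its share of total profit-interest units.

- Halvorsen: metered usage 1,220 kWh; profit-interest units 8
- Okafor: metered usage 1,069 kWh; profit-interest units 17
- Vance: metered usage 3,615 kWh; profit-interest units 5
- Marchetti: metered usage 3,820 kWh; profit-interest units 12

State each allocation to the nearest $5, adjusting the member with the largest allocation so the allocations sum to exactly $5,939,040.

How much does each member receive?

Halvorsen: $1,034,715 · Okafor: $1,966,150 · Vance: $1,082,245 · Marchetti: $1,855,930

Totals — metered usage 9,724, profit-interest units 42.
Blended shares (25% metered usage + 75% profit-interest units): Halvorsen 0.1742; Okafor 0.3311; Vance 0.1822; Marchetti 0.3125.
Unrounded shares: Halvorsen 1,034,716.39; Okafor 1,966,148.74; Vance 1,082,246.69; Marchetti 1,855,928.19.
Rounded to nearest $5: Halvorsen $1,034,715; Okafor $1,966,150; Vance $1,082,245; Marchetti $1,855,930. Sum = $5,939,040.
Sum already equals the total — no adjustment.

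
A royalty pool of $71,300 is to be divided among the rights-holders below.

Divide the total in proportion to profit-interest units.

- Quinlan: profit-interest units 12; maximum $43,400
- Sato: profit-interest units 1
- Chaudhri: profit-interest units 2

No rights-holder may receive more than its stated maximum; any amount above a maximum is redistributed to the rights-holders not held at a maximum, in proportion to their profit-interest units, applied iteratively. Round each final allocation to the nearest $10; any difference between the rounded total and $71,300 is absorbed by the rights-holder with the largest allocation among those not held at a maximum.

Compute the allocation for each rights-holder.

Quinlan: $43,400 · Sato: $9,300 · Chaudhri: $18,600

Sum of profit-interest units: 15.
Proportional shares (ignoring caps): Quinlan 57,040.00; Sato 4,753.33; Chaudhri 9,506.67.
Capped: Quinlan ($43,400); remaining pool $27,900 reallocated over remaining profit-interest units 3.
Redistributed shares: Sato 9,300.00 → $9,300; Chaudhri 18,600.00 → $18,600.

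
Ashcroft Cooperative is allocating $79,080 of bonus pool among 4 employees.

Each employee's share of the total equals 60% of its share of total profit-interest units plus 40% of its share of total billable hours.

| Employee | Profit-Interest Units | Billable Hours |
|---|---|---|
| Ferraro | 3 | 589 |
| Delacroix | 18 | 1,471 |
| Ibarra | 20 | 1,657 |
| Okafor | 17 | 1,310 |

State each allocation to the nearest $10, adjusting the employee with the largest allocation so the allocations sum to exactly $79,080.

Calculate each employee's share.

Profit-interest units total 58; billable hours total 5,027.
Combined weights (60% profit-interest units + 40% billable hours): Ferraro 0.0779; Delacroix 0.3033; Ibarra 0.3387; Okafor 0.2801.
Raw shares: Ferraro 6,160.44; Delacroix 23,981.39; Ibarra 26,787.92; Okafor 22,150.24.
At nearest $10: Ferraro $6,160; Delacroix $23,980; Ibarra $26,790; Okafor $22,150. Sum = $79,080.
Rounded total matches; no reconciliation needed.

Ferraro: $6,160 · Delacroix: $23,980 · Ibarra: $26,790 · Okafor: $22,150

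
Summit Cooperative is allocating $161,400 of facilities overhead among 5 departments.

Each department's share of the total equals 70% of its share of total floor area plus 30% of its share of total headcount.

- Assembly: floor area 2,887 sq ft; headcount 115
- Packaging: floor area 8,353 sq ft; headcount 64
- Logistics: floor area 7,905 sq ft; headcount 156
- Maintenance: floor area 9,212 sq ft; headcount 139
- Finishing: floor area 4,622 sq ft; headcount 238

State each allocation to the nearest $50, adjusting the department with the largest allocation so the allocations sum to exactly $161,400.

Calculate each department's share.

Floor area total 32,979; headcount total 712.
Combined weights (70% floor area + 30% headcount): Assembly 0.1097; Packaging 0.2043; Logistics 0.2335; Maintenance 0.2541; Finishing 0.1984.
Pro-rata amounts: Assembly 17,710.98; Packaging 32,968.20; Logistics 37,689.96; Maintenance 41,011.40; Finishing 32,019.46.
Rounded to nearest $50: Assembly $17,700; Packaging $32,950; Logistics $37,700; Maintenance $41,000; Finishing $32,000. Sum = $161,350.
Difference $161,400 − $161,350 = +$50 applied to largest allocation (Maintenance): Maintenance becomes $41,050.

Assembly: $17,700 · Packaging: $32,950 · Logistics: $37,700 · Maintenance: $41,050 · Finishing: $32,000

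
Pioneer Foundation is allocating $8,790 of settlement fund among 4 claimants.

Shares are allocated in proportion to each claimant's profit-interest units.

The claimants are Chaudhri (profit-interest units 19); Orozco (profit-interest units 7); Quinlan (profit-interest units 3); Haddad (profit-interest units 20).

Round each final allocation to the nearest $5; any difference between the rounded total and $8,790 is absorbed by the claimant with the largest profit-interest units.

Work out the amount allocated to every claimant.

Chaudhri: $3,410 | Orozco: $1,255 | Quinlan: $540 | Haddad: $3,585

Profit-interest units total: 49.
Pro-rata amounts: Chaudhri 19/49 × $8,790 = 3,408.37; Orozco 7/49 × $8,790 = 1,255.71; Quinlan 3/49 × $8,790 = 538.16; Haddad 20/49 × $8,790 = 3,587.76.
At nearest $5: Chaudhri $3,410; Orozco $1,255; Quinlan $540; Haddad $3,590. Sum = $8,795.
Difference $8,790 − $8,795 = −$5 applied to largest profit-interest units (Haddad): Haddad becomes $3,585.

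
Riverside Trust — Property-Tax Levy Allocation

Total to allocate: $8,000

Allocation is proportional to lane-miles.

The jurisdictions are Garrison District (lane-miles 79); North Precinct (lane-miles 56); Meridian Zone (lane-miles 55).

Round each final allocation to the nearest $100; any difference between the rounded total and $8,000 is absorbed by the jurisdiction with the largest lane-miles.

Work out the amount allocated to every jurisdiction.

Lane-miles total: 79 + 56 + 55 = 190.
Raw shares: Garrison District 3,326.32; North Precinct 2,357.89; Meridian Zone 2,315.79.
At nearest $100: Garrison District $3,300; North Precinct $2,400; Meridian Zone $2,300. Sum = $8,000.
No rounding difference to absorb.

Garrison District: $3,300; North Precinct: $2,400; Meridian Zone: $2,300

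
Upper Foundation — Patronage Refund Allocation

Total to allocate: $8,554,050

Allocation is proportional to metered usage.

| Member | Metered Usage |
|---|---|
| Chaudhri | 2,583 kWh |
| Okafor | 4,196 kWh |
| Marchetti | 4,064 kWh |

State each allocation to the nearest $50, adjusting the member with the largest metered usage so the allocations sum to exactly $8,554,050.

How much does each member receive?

Sum of metered usage: 2,583 + 4,196 + 4,064 = 10,843.
Unrounded shares: Chaudhri 2,037,730.44; Okafor 3,310,227.22; Marchetti 3,206,092.34.
Rounded to nearest $50: Chaudhri $2,037,750; Okafor $3,310,250; Marchetti $3,206,100. Sum = $8,554,100.
Difference $8,554,050 − $8,554,100 = −$50 applied to largest metered usage (Okafor): Okafor becomes $3,310,200.

Chaudhri: $2,037,750 | Okafor: $3,310,200 | Marchetti: $3,206,100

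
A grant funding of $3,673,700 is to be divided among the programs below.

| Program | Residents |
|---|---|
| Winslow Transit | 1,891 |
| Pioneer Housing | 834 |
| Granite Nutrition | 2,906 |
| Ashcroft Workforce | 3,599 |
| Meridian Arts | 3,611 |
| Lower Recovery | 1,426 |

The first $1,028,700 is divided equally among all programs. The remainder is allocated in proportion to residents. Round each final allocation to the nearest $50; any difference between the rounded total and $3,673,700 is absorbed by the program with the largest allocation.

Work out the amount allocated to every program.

$1,028,700 shared equally gives $171,450 per program.
Remainder $2,645,000 by residents (total 14,267): Winslow Transit 350,577.91 → $350,600; Pioneer Housing 154,617.65 → $154,600; Granite Nutrition 538,751.66 → $538,750; Ashcroft Workforce 667,228.92 → $667,250; Meridian Arts 669,453.63 → $669,450; Lower Recovery 264,370.22 → $264,350.
Totals: Winslow Transit $171,450 + $350,600 = $522,050; Pioneer Housing $171,450 + $154,600 = $326,050; Granite Nutrition $171,450 + $538,750 = $710,200; Ashcroft Workforce $171,450 + $667,250 = $838,700; Meridian Arts $171,450 + $669,450 = $840,900; Lower Recovery $171,450 + $264,350 = $435,800.

Winslow Transit: $522,050 · Pioneer Housing: $326,050 · Granite Nutrition: $710,200 · Ashcroft Workforce: $838,700 · Meridian Arts: $840,900 · Lower Recovery: $435,800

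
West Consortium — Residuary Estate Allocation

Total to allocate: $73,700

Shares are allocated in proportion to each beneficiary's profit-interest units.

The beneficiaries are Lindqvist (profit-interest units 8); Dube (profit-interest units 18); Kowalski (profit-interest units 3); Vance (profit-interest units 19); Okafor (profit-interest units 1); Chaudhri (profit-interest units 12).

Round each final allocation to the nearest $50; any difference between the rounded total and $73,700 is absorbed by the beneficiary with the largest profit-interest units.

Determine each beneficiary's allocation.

Profit-interest units total: 61.
Pro-rata amounts: Lindqvist 8/61 × $73,700 = 9,665.57; Dube 18/61 × $73,700 = 21,747.54; Kowalski 3/61 × $73,700 = 3,624.59; Vance 19/61 × $73,700 = 22,955.74; Okafor 1/61 × $73,700 = 1,208.20; Chaudhri 12/61 × $73,700 = 14,498.36.
Rounded to nearest $50: Lindqvist $9,650; Dube $21,750; Kowalski $3,600; Vance $22,950; Okafor $1,200; Chaudhri $14,500. Sum = $73,650.
Difference $73,700 − $73,650 = +$50 applied to largest profit-interest units (Vance): Vance becomes $23,000.

Lindqvist: $9,650 | Dube: $21,750 | Kowalski: $3,600 | Vance: $23,000 | Okafor: $1,200 | Chaudhri: $14,500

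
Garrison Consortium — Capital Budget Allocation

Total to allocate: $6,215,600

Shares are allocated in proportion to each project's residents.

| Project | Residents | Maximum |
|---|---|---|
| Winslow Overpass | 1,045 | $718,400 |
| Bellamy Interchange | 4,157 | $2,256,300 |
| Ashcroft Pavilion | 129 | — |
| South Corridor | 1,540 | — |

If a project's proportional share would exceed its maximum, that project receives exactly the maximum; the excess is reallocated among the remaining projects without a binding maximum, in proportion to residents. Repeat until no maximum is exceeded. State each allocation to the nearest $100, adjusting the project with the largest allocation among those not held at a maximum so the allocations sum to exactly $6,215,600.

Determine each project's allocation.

Winslow Overpass: $718,400; Bellamy Interchange: $2,256,300; Ashcroft Pavilion: $250,500; South Corridor: $2,990,400

Combined residents = 6,871.
Pro-rata shares before constraints: Winslow Overpass 945,321.21; Bellamy Interchange 3,760,478.71; Ashcroft Pavilion 116,695.15; South Corridor 1,393,104.93.
Capped: Winslow Overpass ($718,400), Bellamy Interchange ($2,256,300); remaining pool $3,240,900 reallocated over remaining residents 1,669.
Redistributed shares: Ashcroft Pavilion 250,494.97 → $250,500; South Corridor 2,990,405.03 → $2,990,400.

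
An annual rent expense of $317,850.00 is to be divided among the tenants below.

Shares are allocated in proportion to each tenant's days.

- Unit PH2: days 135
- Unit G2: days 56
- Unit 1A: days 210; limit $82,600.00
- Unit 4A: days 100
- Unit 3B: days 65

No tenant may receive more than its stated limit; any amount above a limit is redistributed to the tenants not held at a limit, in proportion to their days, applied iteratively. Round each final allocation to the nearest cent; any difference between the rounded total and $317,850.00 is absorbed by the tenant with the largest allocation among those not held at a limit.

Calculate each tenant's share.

Unit PH2: $89,209.97 | Unit G2: $37,005.62 | Unit 1A: $82,600.00 | Unit 4A: $66,081.46 | Unit 3B: $42,952.95

Days total: 566.
Pro-rata shares before constraints: Unit PH2 75,812.2792; Unit G2 31,448.0565; Unit 1A 117,930.2120; Unit 4A 56,157.2438; Unit 3B 36,502.2085.
Cap binds for Unit 1A ($82,600.00); residual $235,250.00 reallocated over remaining days 356.
Shares after redistribution: Unit PH2 89,209.9719 → $89,209.97; Unit G2 37,005.6180 → $37,005.62; Unit 4A 66,081.4607 → $66,081.46; Unit 3B 42,952.9494 → $42,952.95.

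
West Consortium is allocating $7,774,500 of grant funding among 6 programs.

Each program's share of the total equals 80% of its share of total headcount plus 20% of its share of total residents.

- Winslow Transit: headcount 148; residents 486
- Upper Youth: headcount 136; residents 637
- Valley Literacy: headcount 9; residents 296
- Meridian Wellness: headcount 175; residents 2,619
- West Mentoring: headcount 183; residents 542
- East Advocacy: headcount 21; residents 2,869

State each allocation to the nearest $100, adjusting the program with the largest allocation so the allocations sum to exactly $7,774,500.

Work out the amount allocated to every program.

Headcount total 672; residents total 7,449.
Combined weights (80% headcount + 20% residents): Winslow Transit 0.1892; Upper Youth 0.1790; Valley Literacy 0.0187; Meridian Wellness 0.2787; West Mentoring 0.2324; East Advocacy 0.1020.
Unrounded shares: Winslow Transit 1,471,240.22; Upper Youth 1,391,695.59; Valley Literacy 145,085.09; Meridian Wellness 2,166,376.06; West Mentoring 1,806,867.13; East Advocacy 793,235.92.
After rounding ($100): Winslow Transit $1,471,200; Upper Youth $1,391,700; Valley Literacy $145,100; Meridian Wellness $2,166,400; West Mentoring $1,806,900; East Advocacy $793,200. Sum = $7,774,500.
Rounded total matches; no reconciliation needed.

Winslow Transit: $1,471,200 · Upper Youth: $1,391,700 · Valley Literacy: $145,100 · Meridian Wellness: $2,166,400 · West Mentoring: $1,806,900 · East Advocacy: $793,200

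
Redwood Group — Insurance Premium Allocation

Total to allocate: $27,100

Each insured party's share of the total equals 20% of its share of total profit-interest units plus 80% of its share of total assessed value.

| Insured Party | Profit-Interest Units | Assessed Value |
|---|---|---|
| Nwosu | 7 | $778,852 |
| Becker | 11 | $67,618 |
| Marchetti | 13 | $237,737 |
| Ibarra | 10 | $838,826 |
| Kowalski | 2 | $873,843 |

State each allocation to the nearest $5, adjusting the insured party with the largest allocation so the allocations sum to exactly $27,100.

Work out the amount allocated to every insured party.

Profit-interest units total 43; assessed value total 2,796,876.
Composite weights (20% profit-interest units + 80% assessed value): Nwosu 0.2553; Becker 0.0705; Marchetti 0.1285; Ibarra 0.2864; Kowalski 0.2593.
Raw shares: Nwosu 6,919.60; Becker 1,910.65; Marchetti 3,481.42; Ibarra 7,762.63; Kowalski 7,025.69.
Rounded to nearest $5: Nwosu $6,920; Becker $1,910; Marchetti $3,480; Ibarra $7,765; Kowalski $7,025. Sum = $27,100.
Sum already equals the total — no adjustment.

Nwosu: $6,920 · Becker: $1,910 · Marchetti: $3,480 · Ibarra: $7,765 · Kowalski: $7,025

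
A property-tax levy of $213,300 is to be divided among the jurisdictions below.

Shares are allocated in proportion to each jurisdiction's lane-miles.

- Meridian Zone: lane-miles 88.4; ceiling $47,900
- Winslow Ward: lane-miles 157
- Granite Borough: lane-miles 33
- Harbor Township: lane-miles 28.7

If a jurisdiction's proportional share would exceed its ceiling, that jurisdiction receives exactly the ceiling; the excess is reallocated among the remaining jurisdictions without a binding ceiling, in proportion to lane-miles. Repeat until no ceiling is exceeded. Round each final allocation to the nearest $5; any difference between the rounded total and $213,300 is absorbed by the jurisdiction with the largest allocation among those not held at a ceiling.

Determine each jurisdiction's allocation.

Meridian Zone: $47,900 · Winslow Ward: $118,740 · Granite Borough: $24,955 · Harbor Township: $21,705

Lane-miles total: 307.1.
Unconstrained shares: Meridian Zone 61,399.28; Winslow Ward 109,046.24; Granite Borough 22,920.55; Harbor Township 19,933.93.
Held at cap: Meridian Zone ($47,900); balance $165,400 reallocated over remaining lane-miles 218.7.
Shares after redistribution: Winslow Ward 118,737.08 → $118,735; Granite Borough 24,957.48 → $24,955; Harbor Township 21,705.44 → $21,705.
Rounding difference +$5 applied to Winslow Ward → $118,740.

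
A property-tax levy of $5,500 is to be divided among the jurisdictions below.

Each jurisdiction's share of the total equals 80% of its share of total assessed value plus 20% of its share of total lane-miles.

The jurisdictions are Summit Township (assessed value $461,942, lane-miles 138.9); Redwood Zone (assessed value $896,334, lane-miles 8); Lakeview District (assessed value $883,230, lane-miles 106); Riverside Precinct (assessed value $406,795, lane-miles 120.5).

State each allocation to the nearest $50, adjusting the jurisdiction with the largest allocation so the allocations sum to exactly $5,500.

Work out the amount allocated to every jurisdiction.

Assessed value total 2,648,301; lane-miles total 373.4.
Composite weights (80% assessed value + 20% lane-miles): Summit Township 0.2139; Redwood Zone 0.2750; Lakeview District 0.3236; Riverside Precinct 0.1874.
Raw shares: Summit Township 1,176.68; Redwood Zone 1,512.77; Lakeview District 1,779.70; Riverside Precinct 1,030.85.
At nearest $50: Summit Township $1,200; Redwood Zone $1,500; Lakeview District $1,800; Riverside Precinct $1,050. Sum = $5,550.
Difference $5,500 − $5,550 = −$50 applied to largest allocation (Lakeview District): Lakeview District becomes $1,750.

Summit Township: $1,200 · Redwood Zone: $1,500 · Lakeview District: $1,750 · Riverside Precinct: $1,050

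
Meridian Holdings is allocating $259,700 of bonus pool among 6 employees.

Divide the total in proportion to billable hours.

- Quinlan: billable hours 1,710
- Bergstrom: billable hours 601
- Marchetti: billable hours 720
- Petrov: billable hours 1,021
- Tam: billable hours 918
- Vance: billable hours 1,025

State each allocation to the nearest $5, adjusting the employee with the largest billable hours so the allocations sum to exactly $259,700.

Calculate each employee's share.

Quinlan: $74,080; Bergstrom: $26,035; Marchetti: $31,190; Petrov: $44,230; Tam: $39,765; Vance: $44,400

Billable hours total: 5,995.
Proportional shares: Quinlan 1,710/5,995 × $259,700 = 74,076.23; Bergstrom 601/5,995 × $259,700 = 26,034.98; Marchetti 720/5,995 × $259,700 = 31,189.99; Petrov 1,021/5,995 × $259,700 = 44,229.14; Tam 918/5,995 × $259,700 = 39,767.24; Vance 1,025/5,995 × $259,700 = 44,402.42.
At nearest $5: Quinlan $74,075; Bergstrom $26,035; Marchetti $31,190; Petrov $44,230; Tam $39,765; Vance $44,400. Sum = $259,695.
Difference $259,700 − $259,695 = +$5 applied to largest billable hours (Quinlan): Quinlan becomes $74,080.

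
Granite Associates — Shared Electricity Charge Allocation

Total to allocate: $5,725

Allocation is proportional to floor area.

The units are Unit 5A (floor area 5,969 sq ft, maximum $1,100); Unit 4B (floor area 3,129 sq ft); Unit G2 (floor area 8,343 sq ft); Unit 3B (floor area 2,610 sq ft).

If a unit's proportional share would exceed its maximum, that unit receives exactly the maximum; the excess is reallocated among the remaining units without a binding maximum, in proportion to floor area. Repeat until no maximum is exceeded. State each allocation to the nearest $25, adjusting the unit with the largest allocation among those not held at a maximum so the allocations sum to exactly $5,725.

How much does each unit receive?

Unit 5A: $1,100 · Unit 4B: $1,025 · Unit G2: $2,750 · Unit 3B: $850

Total floor area = 20,051.
Unconstrained shares: Unit 5A 1,704.28; Unit 4B 893.40; Unit G2 2,382.11; Unit 3B 745.21.
Capped: Unit 5A ($1,100); residual $4,625 reallocated over remaining floor area 14,082.
Remaining shares: Unit 4B 1,027.67 → $1,025; Unit G2 2,740.12 → $2,750; Unit 3B 857.21 → $850.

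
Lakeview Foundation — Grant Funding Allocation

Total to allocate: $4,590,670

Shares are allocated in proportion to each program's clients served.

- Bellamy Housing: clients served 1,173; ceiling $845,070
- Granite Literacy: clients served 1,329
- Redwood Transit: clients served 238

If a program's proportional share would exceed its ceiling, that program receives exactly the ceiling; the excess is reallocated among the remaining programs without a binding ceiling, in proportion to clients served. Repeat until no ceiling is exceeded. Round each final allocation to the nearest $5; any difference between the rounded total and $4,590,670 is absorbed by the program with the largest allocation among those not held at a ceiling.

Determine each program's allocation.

Bellamy Housing: $845,070; Granite Literacy: $3,176,710; Redwood Transit: $568,890

Total clients served = 2,740.
Unconstrained shares: Bellamy Housing 1,965,275.88; Granite Literacy 2,226,642.49; Redwood Transit 398,751.63.
Capped: Bellamy Housing ($845,070); remaining pool $3,745,600 reallocated over remaining clients served 1,567.
Redistributed shares: Granite Literacy 3,176,708.62 → $3,176,710; Redwood Transit 568,891.38 → $568,890.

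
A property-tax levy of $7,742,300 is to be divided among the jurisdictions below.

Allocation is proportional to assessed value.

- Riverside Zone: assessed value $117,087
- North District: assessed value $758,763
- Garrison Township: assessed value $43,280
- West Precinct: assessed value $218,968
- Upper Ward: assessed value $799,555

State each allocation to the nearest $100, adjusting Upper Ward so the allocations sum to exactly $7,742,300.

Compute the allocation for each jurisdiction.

Sum of assessed value: 1,937,653.
Pro-rata amounts: Riverside Zone 117,087/1,937,653 × $7,742,300 = 467,845.73; North District 758,763/1,937,653 × $7,742,300 = 3,031,797.11; Garrison Township 43,280/1,937,653 × $7,742,300 = 172,934.34; West Precinct 218,968/1,937,653 × $7,742,300 = 874,932.69; Upper Ward 799,555/1,937,653 × $7,742,300 = 3,194,790.13.
Rounded to nearest $100: Riverside Zone $467,800; North District $3,031,800; Garrison Township $172,900; West Precinct $874,900; Upper Ward $3,194,800. Sum = $7,742,200.
Difference $7,742,300 − $7,742,200 = +$100 applied to Upper Ward: Upper Ward becomes $3,194,900.

Riverside Zone: $467,800 · North District: $3,031,800 · Garrison Township: $172,900 · West Precinct: $874,900 · Upper Ward: $3,194,900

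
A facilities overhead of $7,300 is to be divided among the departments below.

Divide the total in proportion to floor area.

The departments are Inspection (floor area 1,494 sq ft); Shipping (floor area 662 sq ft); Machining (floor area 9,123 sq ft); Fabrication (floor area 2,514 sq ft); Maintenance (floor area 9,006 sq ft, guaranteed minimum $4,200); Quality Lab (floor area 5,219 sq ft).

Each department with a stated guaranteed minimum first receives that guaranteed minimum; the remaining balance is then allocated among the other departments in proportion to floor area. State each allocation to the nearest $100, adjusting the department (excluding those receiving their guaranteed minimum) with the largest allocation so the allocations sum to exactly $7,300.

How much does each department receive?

Minimums first: Maintenance $4,200. Balance $3,100.
Balance split over remaining floor area 19,012: Inspection 243.60 → $200; Shipping 107.94 → $100; Machining 1,487.55 → $1,500; Fabrication 409.92 → $400; Quality Lab 850.98 → $900.

Inspection: $200; Shipping: $100; Machining: $1,500; Fabrication: $400; Maintenance: $4,200; Quality Lab: $900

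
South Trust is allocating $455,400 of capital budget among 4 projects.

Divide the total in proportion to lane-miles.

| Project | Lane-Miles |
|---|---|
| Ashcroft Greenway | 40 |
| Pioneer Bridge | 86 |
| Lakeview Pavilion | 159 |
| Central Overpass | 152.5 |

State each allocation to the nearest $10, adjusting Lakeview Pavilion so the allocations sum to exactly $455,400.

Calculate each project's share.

Total lane-miles = 437.5.
Proportional shares: Ashcroft Greenway 40/437.5 × $455,400 = 41,636.57; Pioneer Bridge 86/437.5 × $455,400 = 89,518.63; Lakeview Pavilion 159/437.5 × $455,400 = 165,505.37; Central Overpass 152.5/437.5 × $455,400 = 158,739.43.
At nearest $10: Ashcroft Greenway $41,640; Pioneer Bridge $89,520; Lakeview Pavilion $165,510; Central Overpass $158,740. Sum = $455,410.
Difference $455,400 − $455,410 = −$10 applied to Lakeview Pavilion: Lakeview Pavilion becomes $165,500.

Ashcroft Greenway: $41,640 | Pioneer Bridge: $89,520 | Lakeview Pavilion: $165,500 | Central Overpass: $158,740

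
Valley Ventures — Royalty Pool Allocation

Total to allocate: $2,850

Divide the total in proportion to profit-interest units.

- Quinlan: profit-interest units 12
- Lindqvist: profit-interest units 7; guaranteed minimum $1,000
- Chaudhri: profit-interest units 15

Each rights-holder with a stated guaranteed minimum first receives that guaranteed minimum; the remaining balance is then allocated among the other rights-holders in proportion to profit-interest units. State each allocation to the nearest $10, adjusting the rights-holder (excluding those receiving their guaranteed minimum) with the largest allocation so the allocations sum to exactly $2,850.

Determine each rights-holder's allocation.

Guaranteed amounts: Lindqvist $1,000. Balance $1,850.
Balance split over remaining profit-interest units 27: Quinlan 822.22 → $820; Chaudhri 1,027.78 → $1,030.

Quinlan: $820 | Lindqvist: $1,000 | Chaudhri: $1,030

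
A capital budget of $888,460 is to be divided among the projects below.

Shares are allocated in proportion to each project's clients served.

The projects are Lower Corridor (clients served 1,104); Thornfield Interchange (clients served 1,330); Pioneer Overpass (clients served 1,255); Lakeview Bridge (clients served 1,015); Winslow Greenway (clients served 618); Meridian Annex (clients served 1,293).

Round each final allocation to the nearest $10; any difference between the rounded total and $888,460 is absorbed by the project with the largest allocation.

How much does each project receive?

Lower Corridor: $148,280 · Thornfield Interchange: $178,640 · Pioneer Overpass: $168,560 · Lakeview Bridge: $136,320 · Winslow Greenway: $83,000 · Meridian Annex: $173,660

Clients served total: 6,615.
Unrounded shares: Lower Corridor 1,104/6,615 × $888,460 = 148,278.13; Thornfield Interchange 1,330/6,615 × $888,460 = 178,632.17; Pioneer Overpass 1,255/6,615 × $888,460 = 168,558.93; Lakeview Bridge 1,015/6,615 × $888,460 = 136,324.55; Winslow Greenway 618/6,615 × $888,460 = 83,003.52; Meridian Annex 1,293/6,615 × $888,460 = 173,662.70.
Rounded to nearest $10: Lower Corridor $148,280; Thornfield Interchange $178,630; Pioneer Overpass $168,560; Lakeview Bridge $136,320; Winslow Greenway $83,000; Meridian Annex $173,660. Sum = $888,450.
Difference $888,460 − $888,450 = +$10 applied to largest allocation (Thornfield Interchange): Thornfield Interchange becomes $178,640.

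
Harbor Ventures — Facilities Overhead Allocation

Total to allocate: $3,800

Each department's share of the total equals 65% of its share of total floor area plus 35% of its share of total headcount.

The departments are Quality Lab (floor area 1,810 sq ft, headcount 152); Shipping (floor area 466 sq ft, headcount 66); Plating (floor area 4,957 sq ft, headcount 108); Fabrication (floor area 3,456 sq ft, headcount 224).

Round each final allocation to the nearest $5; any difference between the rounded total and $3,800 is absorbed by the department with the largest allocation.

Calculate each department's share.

Quality Lab: $785 · Shipping: $265 · Plating: $1,410 · Fabrication: $1,340

Totals — floor area 10,689, headcount 550.
Combined weights (65% floor area + 35% headcount): Quality Lab 0.2068; Shipping 0.0703; Plating 0.3702; Fabrication 0.3527.
Proportional shares: Quality Lab 785.82; Shipping 267.28; Plating 1,406.62; Fabrication 1,340.28.
Rounded to nearest $5: Quality Lab $785; Shipping $265; Plating $1,405; Fabrication $1,340. Sum = $3,795.
Difference $3,800 − $3,795 = +$5 applied to largest allocation (Plating): Plating becomes $1,410.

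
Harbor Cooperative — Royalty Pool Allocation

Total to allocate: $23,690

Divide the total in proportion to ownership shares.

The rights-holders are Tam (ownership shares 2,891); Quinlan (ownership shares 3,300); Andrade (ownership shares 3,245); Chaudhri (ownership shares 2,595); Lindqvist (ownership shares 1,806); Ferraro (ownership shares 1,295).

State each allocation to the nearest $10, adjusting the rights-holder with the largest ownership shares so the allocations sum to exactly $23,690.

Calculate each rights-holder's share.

Tam: $4,530 · Quinlan: $5,160 · Andrade: $5,080 · Chaudhri: $4,060 · Lindqvist: $2,830 · Ferraro: $2,030

Combined ownership shares = 15,132.
Pro-rata amounts: Tam 2,891/15,132 × $23,690 = 4,526.02; Quinlan 3,300/15,132 × $23,690 = 5,166.34; Andrade 3,245/15,132 × $23,690 = 5,080.23; Chaudhri 2,595/15,132 × $23,690 = 4,062.62; Lindqvist 1,806/15,132 × $23,690 = 2,827.39; Ferraro 1,295/15,132 × $23,690 = 2,027.40.
At nearest $10: Tam $4,530; Quinlan $5,170; Andrade $5,080; Chaudhri $4,060; Lindqvist $2,830; Ferraro $2,030. Sum = $23,700.
Difference $23,690 − $23,700 = −$10 applied to largest ownership shares (Quinlan): Quinlan becomes $5,160.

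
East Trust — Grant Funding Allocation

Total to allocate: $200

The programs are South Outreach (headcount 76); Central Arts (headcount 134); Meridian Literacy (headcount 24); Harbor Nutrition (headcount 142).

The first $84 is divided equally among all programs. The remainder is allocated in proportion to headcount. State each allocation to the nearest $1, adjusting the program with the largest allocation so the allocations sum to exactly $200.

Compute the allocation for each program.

First tranche $84 split equally: $21 each.
Remainder $116 by headcount (total 376): South Outreach 23.45 → $23; Central Arts 41.34 → $41; Meridian Literacy 7.40 → $7; Harbor Nutrition 43.81 → $44.
Rounding difference +$1 on remainder applied to Harbor Nutrition.
Totals: South Outreach $21 + $23 = $44; Central Arts $21 + $41 = $62; Meridian Literacy $21 + $7 = $28; Harbor Nutrition $21 + $45 = $66.

South Outreach: $44 · Central Arts: $62 · Meridian Literacy: $28 · Harbor Nutrition: $66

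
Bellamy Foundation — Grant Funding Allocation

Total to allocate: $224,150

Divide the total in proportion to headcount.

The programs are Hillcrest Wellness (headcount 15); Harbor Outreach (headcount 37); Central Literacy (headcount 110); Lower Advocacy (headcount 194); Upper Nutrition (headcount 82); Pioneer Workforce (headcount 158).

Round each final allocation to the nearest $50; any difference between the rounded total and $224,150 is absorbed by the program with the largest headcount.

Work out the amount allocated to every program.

Hillcrest Wellness: $5,650 | Harbor Outreach: $13,900 | Central Literacy: $41,350 | Lower Advocacy: $73,000 | Upper Nutrition: $30,850 | Pioneer Workforce: $59,400

Sum of headcount: 15 + 37 + 110 + 194 + 82 + 158 = 596.
Raw shares: Hillcrest Wellness 5,641.36; Harbor Outreach 13,915.35; Central Literacy 41,369.97; Lower Advocacy 72,961.58; Upper Nutrition 30,839.43; Pioneer Workforce 59,422.32.
Rounded to nearest $50: Hillcrest Wellness $5,650; Harbor Outreach $13,900; Central Literacy $41,350; Lower Advocacy $72,950; Upper Nutrition $30,850; Pioneer Workforce $59,400. Sum = $224,100.
Difference $224,150 − $224,100 = +$50 applied to largest headcount (Lower Advocacy): Lower Advocacy becomes $73,000.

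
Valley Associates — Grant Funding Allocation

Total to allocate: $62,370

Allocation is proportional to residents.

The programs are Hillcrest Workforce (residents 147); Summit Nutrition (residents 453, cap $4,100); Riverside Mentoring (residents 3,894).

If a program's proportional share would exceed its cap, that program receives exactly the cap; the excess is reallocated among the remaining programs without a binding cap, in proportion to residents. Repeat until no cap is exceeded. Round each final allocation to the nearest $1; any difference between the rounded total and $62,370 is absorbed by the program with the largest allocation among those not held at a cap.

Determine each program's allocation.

Hillcrest Workforce: $2,120 · Summit Nutrition: $4,100 · Riverside Mentoring: $56,150

Residents total: 4,494.
Proportional shares (ignoring caps): Hillcrest Workforce 2,040.14; Summit Nutrition 6,286.96; Riverside Mentoring 54,042.90.
Held at cap: Summit Nutrition ($4,100); remaining pool $58,270 reallocated over remaining residents 4,041.
Redistributed shares: Hillcrest Workforce 2,119.70 → $2,120; Riverside Mentoring 56,150.30 → $56,150.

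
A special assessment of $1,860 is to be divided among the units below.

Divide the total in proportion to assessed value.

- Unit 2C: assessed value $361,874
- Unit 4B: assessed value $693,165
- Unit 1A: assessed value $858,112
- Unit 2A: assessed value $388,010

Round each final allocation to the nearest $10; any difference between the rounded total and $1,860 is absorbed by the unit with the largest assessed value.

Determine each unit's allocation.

Combined assessed value = 2,301,161.
Raw shares: Unit 2C 361,874/2,301,161 × $1,860 = 292.50; Unit 4B 693,165/2,301,161 × $1,860 = 560.28; Unit 1A 858,112/2,301,161 × $1,860 = 693.60; Unit 2A 388,010/2,301,161 × $1,860 = 313.62.
At nearest $10: Unit 2C $290; Unit 4B $560; Unit 1A $690; Unit 2A $310. Sum = $1,850.
Difference $1,860 − $1,850 = +$10 applied to largest assessed value (Unit 1A): Unit 1A becomes $700.

Unit 2C: $290; Unit 4B: $560; Unit 1A: $700; Unit 2A: $310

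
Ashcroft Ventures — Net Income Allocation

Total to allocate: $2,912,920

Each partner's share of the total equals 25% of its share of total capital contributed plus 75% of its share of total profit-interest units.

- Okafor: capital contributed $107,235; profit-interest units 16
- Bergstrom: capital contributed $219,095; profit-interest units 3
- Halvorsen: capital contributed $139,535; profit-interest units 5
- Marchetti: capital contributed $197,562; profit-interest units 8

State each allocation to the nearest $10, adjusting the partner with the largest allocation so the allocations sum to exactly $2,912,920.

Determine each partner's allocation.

Totals — capital contributed 663,427, profit-interest units 32.
Combined weights (25% capital contributed + 75% profit-interest units): Okafor 0.4154; Bergstrom 0.1529; Halvorsen 0.1698; Marchetti 0.2619.
Unrounded shares: Okafor 1,210,054.63; Bergstrom 445,310.71; Halvorsen 494,522.48; Marchetti 763,032.19.
At nearest $10: Okafor $1,210,050; Bergstrom $445,310; Halvorsen $494,520; Marchetti $763,030. Sum = $2,912,910.
Difference $2,912,920 − $2,912,910 = +$10 applied to largest allocation (Okafor): Okafor becomes $1,210,060.

Okafor: $1,210,060 | Bergstrom: $445,310 | Halvorsen: $494,520 | Marchetti: $763,030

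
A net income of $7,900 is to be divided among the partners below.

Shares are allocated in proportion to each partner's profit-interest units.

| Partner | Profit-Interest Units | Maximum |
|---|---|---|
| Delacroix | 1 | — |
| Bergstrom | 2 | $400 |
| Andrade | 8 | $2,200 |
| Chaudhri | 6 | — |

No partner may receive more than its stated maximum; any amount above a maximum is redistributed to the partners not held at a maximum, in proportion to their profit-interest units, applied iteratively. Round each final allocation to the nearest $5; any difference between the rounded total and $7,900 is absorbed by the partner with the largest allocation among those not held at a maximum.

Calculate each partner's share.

Total profit-interest units = 17.
Pro-rata shares before constraints: Delacroix 464.71; Bergstrom 929.41; Andrade 3,717.65; Chaudhri 2,788.24.
Capped: Bergstrom ($400), Andrade ($2,200); residual $5,300 reallocated over remaining profit-interest units 7.
Remaining shares: Delacroix 757.14 → $755; Chaudhri 4,542.86 → $4,545.

Delacroix: $755; Bergstrom: $400; Andrade: $2,200; Chaudhri: $4,545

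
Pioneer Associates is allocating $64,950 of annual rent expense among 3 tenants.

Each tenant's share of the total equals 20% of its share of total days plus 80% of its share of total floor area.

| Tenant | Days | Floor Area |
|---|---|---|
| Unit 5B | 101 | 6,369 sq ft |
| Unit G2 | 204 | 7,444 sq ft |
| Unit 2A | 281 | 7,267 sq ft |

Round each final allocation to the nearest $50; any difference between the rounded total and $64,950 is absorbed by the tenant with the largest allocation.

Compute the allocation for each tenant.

Unit 5B: $17,950 | Unit G2: $22,850 | Unit 2A: $24,150

Totals — days 586, floor area 21,080.
Blended shares (20% days + 80% floor area): Unit 5B 0.2762; Unit G2 0.3521; Unit 2A 0.3717.
Pro-rata amounts: Unit 5B 17,937.81; Unit G2 22,870.80; Unit 2A 24,141.39.
Rounded to nearest $50: Unit 5B $17,950; Unit G2 $22,850; Unit 2A $24,150. Sum = $64,950.
Rounded total matches; no reconciliation needed.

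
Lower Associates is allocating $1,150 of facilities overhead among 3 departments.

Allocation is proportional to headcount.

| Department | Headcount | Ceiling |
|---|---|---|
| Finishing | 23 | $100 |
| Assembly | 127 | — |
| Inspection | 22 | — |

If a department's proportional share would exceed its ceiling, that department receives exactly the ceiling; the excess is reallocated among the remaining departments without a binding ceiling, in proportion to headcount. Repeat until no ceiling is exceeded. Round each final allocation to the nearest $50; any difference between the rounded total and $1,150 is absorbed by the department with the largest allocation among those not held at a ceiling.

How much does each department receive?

Finishing: $100 · Assembly: $900 · Inspection: $150

Combined headcount = 172.
Unconstrained shares: Finishing 153.78; Assembly 849.13; Inspection 147.09.
Cap binds for Finishing ($100); balance $1,050 reallocated over remaining headcount 149.
Shares after redistribution: Assembly 894.97 → $900; Inspection 155.03 → $150.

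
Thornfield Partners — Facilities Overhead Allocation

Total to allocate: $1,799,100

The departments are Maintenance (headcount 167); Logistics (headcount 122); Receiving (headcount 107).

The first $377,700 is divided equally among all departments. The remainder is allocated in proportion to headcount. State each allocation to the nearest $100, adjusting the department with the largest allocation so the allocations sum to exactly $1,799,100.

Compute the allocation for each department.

$377,700 shared equally gives $125,900 per department.
Remainder $1,421,400 by headcount (total 396): Maintenance 599,428.79 → $599,400; Logistics 437,906.06 → $437,900; Receiving 384,065.15 → $384,100.
Totals: Maintenance $125,900 + $599,400 = $725,300; Logistics $125,900 + $437,900 = $563,800; Receiving $125,900 + $384,100 = $510,000.

Maintenance: $725,300; Logistics: $563,800; Receiving: $510,000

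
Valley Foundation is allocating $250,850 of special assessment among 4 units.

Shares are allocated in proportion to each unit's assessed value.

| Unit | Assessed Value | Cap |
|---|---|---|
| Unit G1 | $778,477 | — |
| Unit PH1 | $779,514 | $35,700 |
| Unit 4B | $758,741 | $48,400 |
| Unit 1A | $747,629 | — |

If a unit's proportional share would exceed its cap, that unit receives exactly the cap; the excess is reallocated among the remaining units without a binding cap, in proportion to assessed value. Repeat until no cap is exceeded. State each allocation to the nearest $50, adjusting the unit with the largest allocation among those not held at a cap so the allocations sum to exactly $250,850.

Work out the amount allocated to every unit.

Unit G1: $85,050 · Unit PH1: $35,700 · Unit 4B: $48,400 · Unit 1A: $81,700

Sum of assessed value: 3,064,361.
Proportional shares (ignoring caps): Unit G1 63,726.49; Unit PH1 63,811.37; Unit 4B 62,110.89; Unit 1A 61,201.25.
Cap binds for Unit PH1 ($35,700), Unit 4B ($48,400); balance $166,750 reallocated over remaining assessed value 1,526,106.
Redistributed shares: Unit G1 85,060.30 → $85,050; Unit 1A 81,689.70 → $81,700.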